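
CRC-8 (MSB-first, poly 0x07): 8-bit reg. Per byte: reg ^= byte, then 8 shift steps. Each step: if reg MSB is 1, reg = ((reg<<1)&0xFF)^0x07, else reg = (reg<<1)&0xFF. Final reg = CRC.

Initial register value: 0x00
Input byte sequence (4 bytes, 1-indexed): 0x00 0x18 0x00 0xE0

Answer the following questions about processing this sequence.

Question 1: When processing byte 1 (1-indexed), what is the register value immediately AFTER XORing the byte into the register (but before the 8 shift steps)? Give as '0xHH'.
Answer: 0x00

Derivation:
Register before byte 1: 0x00
Byte 1: 0x00
0x00 XOR 0x00 = 0x00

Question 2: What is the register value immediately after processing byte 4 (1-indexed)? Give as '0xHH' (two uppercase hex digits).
Answer: 0x5D

Derivation:
After byte 1 (0x00): reg=0x00
After byte 2 (0x18): reg=0x48
After byte 3 (0x00): reg=0xFF
After byte 4 (0xE0): reg=0x5D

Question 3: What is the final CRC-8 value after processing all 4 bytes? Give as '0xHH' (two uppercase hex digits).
Answer: 0x5D

Derivation:
After byte 1 (0x00): reg=0x00
After byte 2 (0x18): reg=0x48
After byte 3 (0x00): reg=0xFF
After byte 4 (0xE0): reg=0x5D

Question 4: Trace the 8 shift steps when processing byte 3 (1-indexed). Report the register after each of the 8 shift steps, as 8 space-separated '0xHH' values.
After byte 1 (0x00): reg=0x00
After byte 2 (0x18): reg=0x48
Register before byte 3: 0x48
After XOR with byte 0x00: 0x48

Answer: 0x90 0x27 0x4E 0x9C 0x3F 0x7E 0xFC 0xFF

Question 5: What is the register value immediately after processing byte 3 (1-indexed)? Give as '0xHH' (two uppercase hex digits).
Answer: 0xFF

Derivation:
After byte 1 (0x00): reg=0x00
After byte 2 (0x18): reg=0x48
After byte 3 (0x00): reg=0xFF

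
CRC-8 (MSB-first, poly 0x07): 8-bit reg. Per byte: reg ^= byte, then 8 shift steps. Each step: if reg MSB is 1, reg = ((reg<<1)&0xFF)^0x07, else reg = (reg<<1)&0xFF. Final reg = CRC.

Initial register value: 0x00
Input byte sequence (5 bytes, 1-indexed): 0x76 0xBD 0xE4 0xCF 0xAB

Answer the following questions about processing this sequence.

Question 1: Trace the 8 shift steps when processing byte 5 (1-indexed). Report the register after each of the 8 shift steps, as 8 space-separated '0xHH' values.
Answer: 0xC3 0x81 0x05 0x0A 0x14 0x28 0x50 0xA0

Derivation:
After byte 1 (0x76): reg=0x45
After byte 2 (0xBD): reg=0xE6
After byte 3 (0xE4): reg=0x0E
After byte 4 (0xCF): reg=0x49
Register before byte 5: 0x49
After XOR with byte 0xAB: 0xE2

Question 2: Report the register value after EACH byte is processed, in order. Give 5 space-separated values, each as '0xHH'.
0x45 0xE6 0x0E 0x49 0xA0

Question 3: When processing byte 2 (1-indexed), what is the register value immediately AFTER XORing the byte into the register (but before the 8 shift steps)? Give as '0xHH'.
Answer: 0xF8

Derivation:
Register before byte 2: 0x45
Byte 2: 0xBD
0x45 XOR 0xBD = 0xF8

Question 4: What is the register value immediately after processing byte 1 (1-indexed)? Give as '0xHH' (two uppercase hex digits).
Answer: 0x45

Derivation:
After byte 1 (0x76): reg=0x45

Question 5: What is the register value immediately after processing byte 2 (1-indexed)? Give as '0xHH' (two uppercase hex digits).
Answer: 0xE6

Derivation:
After byte 1 (0x76): reg=0x45
After byte 2 (0xBD): reg=0xE6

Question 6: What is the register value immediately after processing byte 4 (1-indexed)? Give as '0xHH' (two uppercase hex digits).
Answer: 0x49

Derivation:
After byte 1 (0x76): reg=0x45
After byte 2 (0xBD): reg=0xE6
After byte 3 (0xE4): reg=0x0E
After byte 4 (0xCF): reg=0x49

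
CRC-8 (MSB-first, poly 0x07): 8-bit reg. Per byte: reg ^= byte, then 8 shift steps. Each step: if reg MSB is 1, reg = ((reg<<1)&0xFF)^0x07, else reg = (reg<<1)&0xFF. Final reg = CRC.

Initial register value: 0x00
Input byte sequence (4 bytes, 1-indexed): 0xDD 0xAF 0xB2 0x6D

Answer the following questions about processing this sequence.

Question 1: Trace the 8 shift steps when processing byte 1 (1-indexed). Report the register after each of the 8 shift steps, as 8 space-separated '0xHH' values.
Register before byte 1: 0x00
After XOR with byte 0xDD: 0xDD

Answer: 0xBD 0x7D 0xFA 0xF3 0xE1 0xC5 0x8D 0x1D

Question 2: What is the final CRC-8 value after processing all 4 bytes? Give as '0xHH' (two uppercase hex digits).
Answer: 0x5D

Derivation:
After byte 1 (0xDD): reg=0x1D
After byte 2 (0xAF): reg=0x17
After byte 3 (0xB2): reg=0x72
After byte 4 (0x6D): reg=0x5D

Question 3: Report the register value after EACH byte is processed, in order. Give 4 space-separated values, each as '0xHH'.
0x1D 0x17 0x72 0x5D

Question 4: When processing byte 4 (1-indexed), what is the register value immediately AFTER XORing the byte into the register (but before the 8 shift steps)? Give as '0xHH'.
Register before byte 4: 0x72
Byte 4: 0x6D
0x72 XOR 0x6D = 0x1F

Answer: 0x1F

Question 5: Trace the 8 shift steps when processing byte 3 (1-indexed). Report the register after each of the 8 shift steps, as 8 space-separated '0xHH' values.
Answer: 0x4D 0x9A 0x33 0x66 0xCC 0x9F 0x39 0x72

Derivation:
After byte 1 (0xDD): reg=0x1D
After byte 2 (0xAF): reg=0x17
Register before byte 3: 0x17
After XOR with byte 0xB2: 0xA5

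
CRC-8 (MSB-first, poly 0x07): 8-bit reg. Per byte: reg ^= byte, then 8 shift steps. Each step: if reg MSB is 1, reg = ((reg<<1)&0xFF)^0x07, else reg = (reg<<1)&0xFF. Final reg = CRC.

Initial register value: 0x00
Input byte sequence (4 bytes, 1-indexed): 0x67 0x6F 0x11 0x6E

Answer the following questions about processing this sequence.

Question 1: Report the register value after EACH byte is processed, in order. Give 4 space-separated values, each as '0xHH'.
0x32 0x94 0x92 0xFA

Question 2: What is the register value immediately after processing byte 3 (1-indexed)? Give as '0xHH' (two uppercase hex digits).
After byte 1 (0x67): reg=0x32
After byte 2 (0x6F): reg=0x94
After byte 3 (0x11): reg=0x92

Answer: 0x92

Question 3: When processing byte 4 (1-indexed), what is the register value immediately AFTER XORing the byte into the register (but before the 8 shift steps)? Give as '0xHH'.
Register before byte 4: 0x92
Byte 4: 0x6E
0x92 XOR 0x6E = 0xFC

Answer: 0xFC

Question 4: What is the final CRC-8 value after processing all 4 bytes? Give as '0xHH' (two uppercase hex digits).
Answer: 0xFA

Derivation:
After byte 1 (0x67): reg=0x32
After byte 2 (0x6F): reg=0x94
After byte 3 (0x11): reg=0x92
After byte 4 (0x6E): reg=0xFA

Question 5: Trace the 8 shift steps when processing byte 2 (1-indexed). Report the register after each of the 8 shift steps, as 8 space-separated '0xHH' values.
Answer: 0xBA 0x73 0xE6 0xCB 0x91 0x25 0x4A 0x94

Derivation:
After byte 1 (0x67): reg=0x32
Register before byte 2: 0x32
After XOR with byte 0x6F: 0x5D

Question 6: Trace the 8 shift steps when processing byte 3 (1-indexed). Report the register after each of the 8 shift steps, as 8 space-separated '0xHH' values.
After byte 1 (0x67): reg=0x32
After byte 2 (0x6F): reg=0x94
Register before byte 3: 0x94
After XOR with byte 0x11: 0x85

Answer: 0x0D 0x1A 0x34 0x68 0xD0 0xA7 0x49 0x92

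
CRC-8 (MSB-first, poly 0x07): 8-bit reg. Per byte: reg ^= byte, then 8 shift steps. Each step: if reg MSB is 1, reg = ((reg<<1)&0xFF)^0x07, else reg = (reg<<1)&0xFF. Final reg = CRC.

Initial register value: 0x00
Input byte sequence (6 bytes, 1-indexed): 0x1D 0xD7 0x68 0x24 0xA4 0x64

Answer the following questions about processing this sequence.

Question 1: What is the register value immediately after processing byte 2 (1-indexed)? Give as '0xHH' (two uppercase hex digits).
After byte 1 (0x1D): reg=0x53
After byte 2 (0xD7): reg=0x95

Answer: 0x95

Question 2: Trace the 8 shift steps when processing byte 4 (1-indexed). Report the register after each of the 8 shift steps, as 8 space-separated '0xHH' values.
Answer: 0xB5 0x6D 0xDA 0xB3 0x61 0xC2 0x83 0x01

Derivation:
After byte 1 (0x1D): reg=0x53
After byte 2 (0xD7): reg=0x95
After byte 3 (0x68): reg=0xFD
Register before byte 4: 0xFD
After XOR with byte 0x24: 0xD9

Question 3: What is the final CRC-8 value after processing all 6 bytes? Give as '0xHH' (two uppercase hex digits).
After byte 1 (0x1D): reg=0x53
After byte 2 (0xD7): reg=0x95
After byte 3 (0x68): reg=0xFD
After byte 4 (0x24): reg=0x01
After byte 5 (0xA4): reg=0x72
After byte 6 (0x64): reg=0x62

Answer: 0x62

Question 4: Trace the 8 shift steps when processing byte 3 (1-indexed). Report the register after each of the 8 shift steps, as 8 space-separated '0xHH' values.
Answer: 0xFD 0xFD 0xFD 0xFD 0xFD 0xFD 0xFD 0xFD

Derivation:
After byte 1 (0x1D): reg=0x53
After byte 2 (0xD7): reg=0x95
Register before byte 3: 0x95
After XOR with byte 0x68: 0xFD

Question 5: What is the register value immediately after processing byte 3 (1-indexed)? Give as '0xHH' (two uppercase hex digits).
Answer: 0xFD

Derivation:
After byte 1 (0x1D): reg=0x53
After byte 2 (0xD7): reg=0x95
After byte 3 (0x68): reg=0xFD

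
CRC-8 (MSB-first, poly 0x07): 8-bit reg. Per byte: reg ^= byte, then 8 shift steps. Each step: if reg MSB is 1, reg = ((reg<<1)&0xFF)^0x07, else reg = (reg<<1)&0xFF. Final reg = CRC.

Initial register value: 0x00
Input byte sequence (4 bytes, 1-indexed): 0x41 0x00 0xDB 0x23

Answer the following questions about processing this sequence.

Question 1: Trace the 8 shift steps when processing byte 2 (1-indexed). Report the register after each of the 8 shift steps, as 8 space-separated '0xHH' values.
Answer: 0x87 0x09 0x12 0x24 0x48 0x90 0x27 0x4E

Derivation:
After byte 1 (0x41): reg=0xC0
Register before byte 2: 0xC0
After XOR with byte 0x00: 0xC0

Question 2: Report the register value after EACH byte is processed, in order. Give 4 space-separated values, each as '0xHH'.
0xC0 0x4E 0xE2 0x49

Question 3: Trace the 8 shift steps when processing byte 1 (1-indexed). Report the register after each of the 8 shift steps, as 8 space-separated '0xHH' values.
Register before byte 1: 0x00
After XOR with byte 0x41: 0x41

Answer: 0x82 0x03 0x06 0x0C 0x18 0x30 0x60 0xC0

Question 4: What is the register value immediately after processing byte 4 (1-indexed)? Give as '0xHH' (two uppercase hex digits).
After byte 1 (0x41): reg=0xC0
After byte 2 (0x00): reg=0x4E
After byte 3 (0xDB): reg=0xE2
After byte 4 (0x23): reg=0x49

Answer: 0x49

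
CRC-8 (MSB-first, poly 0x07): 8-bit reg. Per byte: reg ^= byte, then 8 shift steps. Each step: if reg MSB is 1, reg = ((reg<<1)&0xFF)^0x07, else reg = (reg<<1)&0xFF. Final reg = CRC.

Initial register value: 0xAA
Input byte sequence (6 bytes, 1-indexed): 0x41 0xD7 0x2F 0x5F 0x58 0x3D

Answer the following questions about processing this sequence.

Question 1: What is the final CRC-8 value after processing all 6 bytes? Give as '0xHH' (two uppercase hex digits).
After byte 1 (0x41): reg=0x9F
After byte 2 (0xD7): reg=0xFF
After byte 3 (0x2F): reg=0x3E
After byte 4 (0x5F): reg=0x20
After byte 5 (0x58): reg=0x6F
After byte 6 (0x3D): reg=0xB9

Answer: 0xB9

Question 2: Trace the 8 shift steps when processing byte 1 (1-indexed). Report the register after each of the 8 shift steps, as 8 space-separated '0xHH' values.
Answer: 0xD1 0xA5 0x4D 0x9A 0x33 0x66 0xCC 0x9F

Derivation:
Register before byte 1: 0xAA
After XOR with byte 0x41: 0xEB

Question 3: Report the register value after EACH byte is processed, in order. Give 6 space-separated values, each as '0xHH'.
0x9F 0xFF 0x3E 0x20 0x6F 0xB9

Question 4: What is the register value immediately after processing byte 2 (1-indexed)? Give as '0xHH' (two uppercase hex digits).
After byte 1 (0x41): reg=0x9F
After byte 2 (0xD7): reg=0xFF

Answer: 0xFF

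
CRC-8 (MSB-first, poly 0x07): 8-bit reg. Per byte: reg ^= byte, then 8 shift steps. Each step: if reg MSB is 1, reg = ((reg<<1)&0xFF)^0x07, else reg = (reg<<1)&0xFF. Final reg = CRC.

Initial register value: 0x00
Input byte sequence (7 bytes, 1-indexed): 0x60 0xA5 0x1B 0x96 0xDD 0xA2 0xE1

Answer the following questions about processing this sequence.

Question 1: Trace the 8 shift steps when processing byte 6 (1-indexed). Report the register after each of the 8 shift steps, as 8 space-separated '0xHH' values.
Answer: 0xE6 0xCB 0x91 0x25 0x4A 0x94 0x2F 0x5E

Derivation:
After byte 1 (0x60): reg=0x27
After byte 2 (0xA5): reg=0x87
After byte 3 (0x1B): reg=0xDD
After byte 4 (0x96): reg=0xF6
After byte 5 (0xDD): reg=0xD1
Register before byte 6: 0xD1
After XOR with byte 0xA2: 0x73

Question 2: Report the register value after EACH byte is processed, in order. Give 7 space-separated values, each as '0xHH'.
0x27 0x87 0xDD 0xF6 0xD1 0x5E 0x34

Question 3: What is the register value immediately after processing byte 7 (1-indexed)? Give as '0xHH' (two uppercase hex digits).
Answer: 0x34

Derivation:
After byte 1 (0x60): reg=0x27
After byte 2 (0xA5): reg=0x87
After byte 3 (0x1B): reg=0xDD
After byte 4 (0x96): reg=0xF6
After byte 5 (0xDD): reg=0xD1
After byte 6 (0xA2): reg=0x5E
After byte 7 (0xE1): reg=0x34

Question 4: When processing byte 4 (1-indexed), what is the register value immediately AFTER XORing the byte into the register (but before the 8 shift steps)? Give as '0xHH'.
Answer: 0x4B

Derivation:
Register before byte 4: 0xDD
Byte 4: 0x96
0xDD XOR 0x96 = 0x4B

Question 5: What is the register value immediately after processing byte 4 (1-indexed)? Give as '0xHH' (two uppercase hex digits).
After byte 1 (0x60): reg=0x27
After byte 2 (0xA5): reg=0x87
After byte 3 (0x1B): reg=0xDD
After byte 4 (0x96): reg=0xF6

Answer: 0xF6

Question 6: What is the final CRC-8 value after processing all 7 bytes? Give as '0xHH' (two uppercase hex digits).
After byte 1 (0x60): reg=0x27
After byte 2 (0xA5): reg=0x87
After byte 3 (0x1B): reg=0xDD
After byte 4 (0x96): reg=0xF6
After byte 5 (0xDD): reg=0xD1
After byte 6 (0xA2): reg=0x5E
After byte 7 (0xE1): reg=0x34

Answer: 0x34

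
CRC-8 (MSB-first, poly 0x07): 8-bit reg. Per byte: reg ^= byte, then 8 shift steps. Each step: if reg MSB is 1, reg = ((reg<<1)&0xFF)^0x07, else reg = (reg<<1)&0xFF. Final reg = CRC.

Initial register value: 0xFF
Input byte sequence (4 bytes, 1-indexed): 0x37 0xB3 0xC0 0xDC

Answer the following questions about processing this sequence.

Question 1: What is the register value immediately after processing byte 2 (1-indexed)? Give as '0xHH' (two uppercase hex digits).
Answer: 0x55

Derivation:
After byte 1 (0x37): reg=0x76
After byte 2 (0xB3): reg=0x55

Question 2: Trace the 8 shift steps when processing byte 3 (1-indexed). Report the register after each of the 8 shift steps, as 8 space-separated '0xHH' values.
Answer: 0x2D 0x5A 0xB4 0x6F 0xDE 0xBB 0x71 0xE2

Derivation:
After byte 1 (0x37): reg=0x76
After byte 2 (0xB3): reg=0x55
Register before byte 3: 0x55
After XOR with byte 0xC0: 0x95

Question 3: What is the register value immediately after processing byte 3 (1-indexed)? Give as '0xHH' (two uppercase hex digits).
Answer: 0xE2

Derivation:
After byte 1 (0x37): reg=0x76
After byte 2 (0xB3): reg=0x55
After byte 3 (0xC0): reg=0xE2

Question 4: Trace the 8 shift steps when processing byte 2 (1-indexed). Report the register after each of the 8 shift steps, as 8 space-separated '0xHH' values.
Answer: 0x8D 0x1D 0x3A 0x74 0xE8 0xD7 0xA9 0x55

Derivation:
After byte 1 (0x37): reg=0x76
Register before byte 2: 0x76
After XOR with byte 0xB3: 0xC5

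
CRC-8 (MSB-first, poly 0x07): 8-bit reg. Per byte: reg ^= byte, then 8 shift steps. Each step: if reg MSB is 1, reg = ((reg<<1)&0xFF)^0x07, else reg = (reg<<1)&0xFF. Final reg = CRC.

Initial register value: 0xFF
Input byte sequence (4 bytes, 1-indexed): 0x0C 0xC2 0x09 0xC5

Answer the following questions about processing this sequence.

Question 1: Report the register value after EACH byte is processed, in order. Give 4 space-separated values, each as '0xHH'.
0xD7 0x6B 0x29 0x8A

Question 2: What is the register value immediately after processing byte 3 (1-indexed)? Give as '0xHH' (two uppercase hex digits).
After byte 1 (0x0C): reg=0xD7
After byte 2 (0xC2): reg=0x6B
After byte 3 (0x09): reg=0x29

Answer: 0x29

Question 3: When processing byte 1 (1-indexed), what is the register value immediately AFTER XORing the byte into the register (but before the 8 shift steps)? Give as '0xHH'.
Answer: 0xF3

Derivation:
Register before byte 1: 0xFF
Byte 1: 0x0C
0xFF XOR 0x0C = 0xF3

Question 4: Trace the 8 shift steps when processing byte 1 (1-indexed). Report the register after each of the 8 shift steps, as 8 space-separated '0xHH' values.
Register before byte 1: 0xFF
After XOR with byte 0x0C: 0xF3

Answer: 0xE1 0xC5 0x8D 0x1D 0x3A 0x74 0xE8 0xD7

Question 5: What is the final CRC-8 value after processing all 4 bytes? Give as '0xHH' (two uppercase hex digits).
Answer: 0x8A

Derivation:
After byte 1 (0x0C): reg=0xD7
After byte 2 (0xC2): reg=0x6B
After byte 3 (0x09): reg=0x29
After byte 4 (0xC5): reg=0x8A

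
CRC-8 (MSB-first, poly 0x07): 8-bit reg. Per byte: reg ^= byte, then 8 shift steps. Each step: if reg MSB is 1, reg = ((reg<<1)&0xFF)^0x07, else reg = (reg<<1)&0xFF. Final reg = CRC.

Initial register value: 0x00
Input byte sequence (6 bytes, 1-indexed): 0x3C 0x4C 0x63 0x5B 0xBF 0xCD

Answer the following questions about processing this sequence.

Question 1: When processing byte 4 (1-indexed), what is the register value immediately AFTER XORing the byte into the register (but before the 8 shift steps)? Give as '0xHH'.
Register before byte 4: 0x92
Byte 4: 0x5B
0x92 XOR 0x5B = 0xC9

Answer: 0xC9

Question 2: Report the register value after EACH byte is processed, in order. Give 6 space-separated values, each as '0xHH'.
0xB4 0xE6 0x92 0x71 0x64 0x56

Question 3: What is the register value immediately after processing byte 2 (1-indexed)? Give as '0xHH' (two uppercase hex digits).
After byte 1 (0x3C): reg=0xB4
After byte 2 (0x4C): reg=0xE6

Answer: 0xE6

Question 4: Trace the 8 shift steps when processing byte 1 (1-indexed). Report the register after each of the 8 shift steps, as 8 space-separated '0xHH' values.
Register before byte 1: 0x00
After XOR with byte 0x3C: 0x3C

Answer: 0x78 0xF0 0xE7 0xC9 0x95 0x2D 0x5A 0xB4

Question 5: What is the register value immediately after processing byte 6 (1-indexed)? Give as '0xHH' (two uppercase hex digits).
Answer: 0x56

Derivation:
After byte 1 (0x3C): reg=0xB4
After byte 2 (0x4C): reg=0xE6
After byte 3 (0x63): reg=0x92
After byte 4 (0x5B): reg=0x71
After byte 5 (0xBF): reg=0x64
After byte 6 (0xCD): reg=0x56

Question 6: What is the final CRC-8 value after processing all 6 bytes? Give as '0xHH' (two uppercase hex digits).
Answer: 0x56

Derivation:
After byte 1 (0x3C): reg=0xB4
After byte 2 (0x4C): reg=0xE6
After byte 3 (0x63): reg=0x92
After byte 4 (0x5B): reg=0x71
After byte 5 (0xBF): reg=0x64
After byte 6 (0xCD): reg=0x56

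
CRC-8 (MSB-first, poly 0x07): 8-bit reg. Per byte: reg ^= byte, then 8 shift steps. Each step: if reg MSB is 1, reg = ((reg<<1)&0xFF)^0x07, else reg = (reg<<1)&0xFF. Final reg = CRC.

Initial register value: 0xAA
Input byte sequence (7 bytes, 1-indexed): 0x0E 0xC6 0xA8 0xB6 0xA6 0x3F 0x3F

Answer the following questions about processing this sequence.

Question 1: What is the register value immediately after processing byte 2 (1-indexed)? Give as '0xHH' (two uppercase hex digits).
After byte 1 (0x0E): reg=0x75
After byte 2 (0xC6): reg=0x10

Answer: 0x10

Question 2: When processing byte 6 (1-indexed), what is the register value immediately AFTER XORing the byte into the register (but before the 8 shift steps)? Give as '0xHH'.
Register before byte 6: 0xF1
Byte 6: 0x3F
0xF1 XOR 0x3F = 0xCE

Answer: 0xCE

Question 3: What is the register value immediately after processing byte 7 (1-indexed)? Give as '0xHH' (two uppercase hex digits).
After byte 1 (0x0E): reg=0x75
After byte 2 (0xC6): reg=0x10
After byte 3 (0xA8): reg=0x21
After byte 4 (0xB6): reg=0xEC
After byte 5 (0xA6): reg=0xF1
After byte 6 (0x3F): reg=0x64
After byte 7 (0x3F): reg=0x86

Answer: 0x86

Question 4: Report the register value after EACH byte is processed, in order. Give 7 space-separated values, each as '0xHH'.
0x75 0x10 0x21 0xEC 0xF1 0x64 0x86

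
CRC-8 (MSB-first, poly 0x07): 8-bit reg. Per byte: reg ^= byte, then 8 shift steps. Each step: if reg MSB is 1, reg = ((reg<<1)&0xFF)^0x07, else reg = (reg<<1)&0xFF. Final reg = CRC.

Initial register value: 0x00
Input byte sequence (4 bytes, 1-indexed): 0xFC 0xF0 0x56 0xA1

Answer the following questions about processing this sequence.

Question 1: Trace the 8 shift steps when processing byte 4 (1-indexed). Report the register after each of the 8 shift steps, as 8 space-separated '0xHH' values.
After byte 1 (0xFC): reg=0xFA
After byte 2 (0xF0): reg=0x36
After byte 3 (0x56): reg=0x27
Register before byte 4: 0x27
After XOR with byte 0xA1: 0x86

Answer: 0x0B 0x16 0x2C 0x58 0xB0 0x67 0xCE 0x9B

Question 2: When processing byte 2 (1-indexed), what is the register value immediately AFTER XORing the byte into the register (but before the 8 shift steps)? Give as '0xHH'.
Register before byte 2: 0xFA
Byte 2: 0xF0
0xFA XOR 0xF0 = 0x0A

Answer: 0x0A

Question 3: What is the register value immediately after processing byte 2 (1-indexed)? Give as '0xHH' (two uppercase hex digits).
After byte 1 (0xFC): reg=0xFA
After byte 2 (0xF0): reg=0x36

Answer: 0x36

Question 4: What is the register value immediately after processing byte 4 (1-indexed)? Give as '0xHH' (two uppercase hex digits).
After byte 1 (0xFC): reg=0xFA
After byte 2 (0xF0): reg=0x36
After byte 3 (0x56): reg=0x27
After byte 4 (0xA1): reg=0x9B

Answer: 0x9B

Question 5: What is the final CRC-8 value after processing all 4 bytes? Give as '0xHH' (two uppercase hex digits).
Answer: 0x9B

Derivation:
After byte 1 (0xFC): reg=0xFA
After byte 2 (0xF0): reg=0x36
After byte 3 (0x56): reg=0x27
After byte 4 (0xA1): reg=0x9B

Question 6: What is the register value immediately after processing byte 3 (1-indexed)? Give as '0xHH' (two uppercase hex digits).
Answer: 0x27

Derivation:
After byte 1 (0xFC): reg=0xFA
After byte 2 (0xF0): reg=0x36
After byte 3 (0x56): reg=0x27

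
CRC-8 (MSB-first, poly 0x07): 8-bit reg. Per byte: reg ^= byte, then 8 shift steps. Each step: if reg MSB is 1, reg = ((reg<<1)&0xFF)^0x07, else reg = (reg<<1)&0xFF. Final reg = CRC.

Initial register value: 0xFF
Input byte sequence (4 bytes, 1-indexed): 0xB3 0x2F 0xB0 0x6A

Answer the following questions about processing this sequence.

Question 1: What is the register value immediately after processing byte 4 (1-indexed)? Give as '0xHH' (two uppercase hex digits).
After byte 1 (0xB3): reg=0xE3
After byte 2 (0x2F): reg=0x6A
After byte 3 (0xB0): reg=0x08
After byte 4 (0x6A): reg=0x29

Answer: 0x29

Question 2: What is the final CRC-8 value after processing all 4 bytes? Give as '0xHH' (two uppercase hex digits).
After byte 1 (0xB3): reg=0xE3
After byte 2 (0x2F): reg=0x6A
After byte 3 (0xB0): reg=0x08
After byte 4 (0x6A): reg=0x29

Answer: 0x29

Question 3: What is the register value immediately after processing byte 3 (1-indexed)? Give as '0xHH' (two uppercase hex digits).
After byte 1 (0xB3): reg=0xE3
After byte 2 (0x2F): reg=0x6A
After byte 3 (0xB0): reg=0x08

Answer: 0x08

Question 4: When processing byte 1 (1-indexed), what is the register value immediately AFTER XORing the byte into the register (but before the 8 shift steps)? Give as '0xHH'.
Register before byte 1: 0xFF
Byte 1: 0xB3
0xFF XOR 0xB3 = 0x4C

Answer: 0x4C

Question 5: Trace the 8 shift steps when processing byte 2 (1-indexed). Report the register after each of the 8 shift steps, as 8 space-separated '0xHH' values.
Answer: 0x9F 0x39 0x72 0xE4 0xCF 0x99 0x35 0x6A

Derivation:
After byte 1 (0xB3): reg=0xE3
Register before byte 2: 0xE3
After XOR with byte 0x2F: 0xCC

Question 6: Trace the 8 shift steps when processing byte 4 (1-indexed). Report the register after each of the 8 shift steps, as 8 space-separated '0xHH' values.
Answer: 0xC4 0x8F 0x19 0x32 0x64 0xC8 0x97 0x29

Derivation:
After byte 1 (0xB3): reg=0xE3
After byte 2 (0x2F): reg=0x6A
After byte 3 (0xB0): reg=0x08
Register before byte 4: 0x08
After XOR with byte 0x6A: 0x62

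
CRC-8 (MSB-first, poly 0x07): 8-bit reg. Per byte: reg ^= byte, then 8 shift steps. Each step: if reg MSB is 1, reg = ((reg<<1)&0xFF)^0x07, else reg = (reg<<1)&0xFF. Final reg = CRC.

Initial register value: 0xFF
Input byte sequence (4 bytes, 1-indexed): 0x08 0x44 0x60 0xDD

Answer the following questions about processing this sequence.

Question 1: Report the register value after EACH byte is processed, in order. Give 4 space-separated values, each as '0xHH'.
0xCB 0xA4 0x52 0xA4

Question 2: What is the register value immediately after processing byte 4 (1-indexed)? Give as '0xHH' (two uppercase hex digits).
After byte 1 (0x08): reg=0xCB
After byte 2 (0x44): reg=0xA4
After byte 3 (0x60): reg=0x52
After byte 4 (0xDD): reg=0xA4

Answer: 0xA4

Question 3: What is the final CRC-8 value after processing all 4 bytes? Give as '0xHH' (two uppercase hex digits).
After byte 1 (0x08): reg=0xCB
After byte 2 (0x44): reg=0xA4
After byte 3 (0x60): reg=0x52
After byte 4 (0xDD): reg=0xA4

Answer: 0xA4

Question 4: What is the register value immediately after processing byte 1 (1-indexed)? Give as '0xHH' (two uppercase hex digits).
After byte 1 (0x08): reg=0xCB

Answer: 0xCB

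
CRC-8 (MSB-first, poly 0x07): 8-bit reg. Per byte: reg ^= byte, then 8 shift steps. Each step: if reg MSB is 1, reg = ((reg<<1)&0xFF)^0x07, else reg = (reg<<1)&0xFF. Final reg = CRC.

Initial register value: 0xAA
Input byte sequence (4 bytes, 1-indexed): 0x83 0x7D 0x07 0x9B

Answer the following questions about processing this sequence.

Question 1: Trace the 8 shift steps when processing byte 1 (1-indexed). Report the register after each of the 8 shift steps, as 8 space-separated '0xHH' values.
Register before byte 1: 0xAA
After XOR with byte 0x83: 0x29

Answer: 0x52 0xA4 0x4F 0x9E 0x3B 0x76 0xEC 0xDF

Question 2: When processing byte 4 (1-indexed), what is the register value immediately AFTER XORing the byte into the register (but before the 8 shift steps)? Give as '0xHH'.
Register before byte 4: 0x27
Byte 4: 0x9B
0x27 XOR 0x9B = 0xBC

Answer: 0xBC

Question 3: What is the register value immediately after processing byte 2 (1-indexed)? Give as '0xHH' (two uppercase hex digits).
After byte 1 (0x83): reg=0xDF
After byte 2 (0x7D): reg=0x67

Answer: 0x67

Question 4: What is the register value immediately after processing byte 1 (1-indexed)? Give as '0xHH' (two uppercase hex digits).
After byte 1 (0x83): reg=0xDF

Answer: 0xDF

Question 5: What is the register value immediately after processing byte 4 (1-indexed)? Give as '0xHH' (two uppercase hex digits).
Answer: 0x3D

Derivation:
After byte 1 (0x83): reg=0xDF
After byte 2 (0x7D): reg=0x67
After byte 3 (0x07): reg=0x27
After byte 4 (0x9B): reg=0x3D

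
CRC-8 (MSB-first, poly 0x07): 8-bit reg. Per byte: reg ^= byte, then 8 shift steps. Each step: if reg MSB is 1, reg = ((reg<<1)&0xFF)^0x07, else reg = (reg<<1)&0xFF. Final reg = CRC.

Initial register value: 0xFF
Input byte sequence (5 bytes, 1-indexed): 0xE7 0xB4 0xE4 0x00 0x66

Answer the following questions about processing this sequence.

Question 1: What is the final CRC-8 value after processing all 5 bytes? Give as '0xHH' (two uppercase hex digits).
After byte 1 (0xE7): reg=0x48
After byte 2 (0xB4): reg=0xFA
After byte 3 (0xE4): reg=0x5A
After byte 4 (0x00): reg=0x81
After byte 5 (0x66): reg=0xBB

Answer: 0xBB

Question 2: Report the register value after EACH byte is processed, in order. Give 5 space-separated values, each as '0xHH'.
0x48 0xFA 0x5A 0x81 0xBB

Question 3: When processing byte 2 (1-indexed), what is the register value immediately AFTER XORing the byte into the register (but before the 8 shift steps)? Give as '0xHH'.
Register before byte 2: 0x48
Byte 2: 0xB4
0x48 XOR 0xB4 = 0xFC

Answer: 0xFC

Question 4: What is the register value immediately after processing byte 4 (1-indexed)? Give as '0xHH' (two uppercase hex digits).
After byte 1 (0xE7): reg=0x48
After byte 2 (0xB4): reg=0xFA
After byte 3 (0xE4): reg=0x5A
After byte 4 (0x00): reg=0x81

Answer: 0x81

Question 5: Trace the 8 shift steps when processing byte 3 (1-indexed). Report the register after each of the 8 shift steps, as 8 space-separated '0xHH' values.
Answer: 0x3C 0x78 0xF0 0xE7 0xC9 0x95 0x2D 0x5A

Derivation:
After byte 1 (0xE7): reg=0x48
After byte 2 (0xB4): reg=0xFA
Register before byte 3: 0xFA
After XOR with byte 0xE4: 0x1E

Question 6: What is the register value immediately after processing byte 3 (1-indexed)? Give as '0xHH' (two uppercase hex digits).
After byte 1 (0xE7): reg=0x48
After byte 2 (0xB4): reg=0xFA
After byte 3 (0xE4): reg=0x5A

Answer: 0x5A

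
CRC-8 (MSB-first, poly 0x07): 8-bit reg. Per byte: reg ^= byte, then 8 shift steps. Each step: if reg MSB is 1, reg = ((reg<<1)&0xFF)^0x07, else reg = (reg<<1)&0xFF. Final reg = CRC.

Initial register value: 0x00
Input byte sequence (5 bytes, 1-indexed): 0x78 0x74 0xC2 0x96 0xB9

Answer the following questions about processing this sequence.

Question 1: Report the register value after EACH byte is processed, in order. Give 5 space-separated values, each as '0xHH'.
0x6F 0x41 0x80 0x62 0x0F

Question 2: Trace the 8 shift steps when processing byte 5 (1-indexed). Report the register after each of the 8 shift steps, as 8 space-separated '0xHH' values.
Answer: 0xB1 0x65 0xCA 0x93 0x21 0x42 0x84 0x0F

Derivation:
After byte 1 (0x78): reg=0x6F
After byte 2 (0x74): reg=0x41
After byte 3 (0xC2): reg=0x80
After byte 4 (0x96): reg=0x62
Register before byte 5: 0x62
After XOR with byte 0xB9: 0xDB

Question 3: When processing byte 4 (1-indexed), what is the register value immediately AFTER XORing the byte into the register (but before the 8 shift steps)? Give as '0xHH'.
Answer: 0x16

Derivation:
Register before byte 4: 0x80
Byte 4: 0x96
0x80 XOR 0x96 = 0x16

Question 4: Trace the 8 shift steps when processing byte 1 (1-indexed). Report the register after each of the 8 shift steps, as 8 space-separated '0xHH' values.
Answer: 0xF0 0xE7 0xC9 0x95 0x2D 0x5A 0xB4 0x6F

Derivation:
Register before byte 1: 0x00
After XOR with byte 0x78: 0x78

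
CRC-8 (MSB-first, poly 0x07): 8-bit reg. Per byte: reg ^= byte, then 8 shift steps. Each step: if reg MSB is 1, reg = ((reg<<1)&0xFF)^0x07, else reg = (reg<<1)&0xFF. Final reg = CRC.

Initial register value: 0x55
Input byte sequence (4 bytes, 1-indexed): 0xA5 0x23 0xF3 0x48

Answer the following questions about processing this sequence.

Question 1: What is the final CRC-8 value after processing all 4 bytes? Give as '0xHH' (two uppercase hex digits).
Answer: 0x29

Derivation:
After byte 1 (0xA5): reg=0xDE
After byte 2 (0x23): reg=0xFD
After byte 3 (0xF3): reg=0x2A
After byte 4 (0x48): reg=0x29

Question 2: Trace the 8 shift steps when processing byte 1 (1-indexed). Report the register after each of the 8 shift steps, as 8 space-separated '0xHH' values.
Register before byte 1: 0x55
After XOR with byte 0xA5: 0xF0

Answer: 0xE7 0xC9 0x95 0x2D 0x5A 0xB4 0x6F 0xDE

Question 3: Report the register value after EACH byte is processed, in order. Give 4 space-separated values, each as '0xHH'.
0xDE 0xFD 0x2A 0x29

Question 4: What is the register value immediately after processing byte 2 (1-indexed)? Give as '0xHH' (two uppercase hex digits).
After byte 1 (0xA5): reg=0xDE
After byte 2 (0x23): reg=0xFD

Answer: 0xFD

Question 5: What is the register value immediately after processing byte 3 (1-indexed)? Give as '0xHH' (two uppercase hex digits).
After byte 1 (0xA5): reg=0xDE
After byte 2 (0x23): reg=0xFD
After byte 3 (0xF3): reg=0x2A

Answer: 0x2A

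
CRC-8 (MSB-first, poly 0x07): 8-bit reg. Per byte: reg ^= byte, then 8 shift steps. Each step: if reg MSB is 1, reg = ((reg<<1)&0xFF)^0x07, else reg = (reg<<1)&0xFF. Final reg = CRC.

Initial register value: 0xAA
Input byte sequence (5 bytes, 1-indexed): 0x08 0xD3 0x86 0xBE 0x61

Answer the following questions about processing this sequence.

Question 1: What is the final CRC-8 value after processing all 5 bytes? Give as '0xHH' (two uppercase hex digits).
After byte 1 (0x08): reg=0x67
After byte 2 (0xD3): reg=0x05
After byte 3 (0x86): reg=0x80
After byte 4 (0xBE): reg=0xBA
After byte 5 (0x61): reg=0x0F

Answer: 0x0F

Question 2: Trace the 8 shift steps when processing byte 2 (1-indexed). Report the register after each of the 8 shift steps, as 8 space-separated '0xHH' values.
After byte 1 (0x08): reg=0x67
Register before byte 2: 0x67
After XOR with byte 0xD3: 0xB4

Answer: 0x6F 0xDE 0xBB 0x71 0xE2 0xC3 0x81 0x05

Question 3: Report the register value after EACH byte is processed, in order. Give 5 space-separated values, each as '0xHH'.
0x67 0x05 0x80 0xBA 0x0F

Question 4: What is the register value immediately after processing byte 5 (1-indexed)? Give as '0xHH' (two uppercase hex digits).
Answer: 0x0F

Derivation:
After byte 1 (0x08): reg=0x67
After byte 2 (0xD3): reg=0x05
After byte 3 (0x86): reg=0x80
After byte 4 (0xBE): reg=0xBA
After byte 5 (0x61): reg=0x0F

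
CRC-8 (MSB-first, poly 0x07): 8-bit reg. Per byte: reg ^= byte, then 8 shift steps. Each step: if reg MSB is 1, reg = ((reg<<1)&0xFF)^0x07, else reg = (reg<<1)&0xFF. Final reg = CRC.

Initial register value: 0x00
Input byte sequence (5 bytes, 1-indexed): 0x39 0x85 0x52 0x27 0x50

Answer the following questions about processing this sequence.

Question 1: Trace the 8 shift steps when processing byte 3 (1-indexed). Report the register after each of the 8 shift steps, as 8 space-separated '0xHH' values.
Answer: 0x0F 0x1E 0x3C 0x78 0xF0 0xE7 0xC9 0x95

Derivation:
After byte 1 (0x39): reg=0xAF
After byte 2 (0x85): reg=0xD6
Register before byte 3: 0xD6
After XOR with byte 0x52: 0x84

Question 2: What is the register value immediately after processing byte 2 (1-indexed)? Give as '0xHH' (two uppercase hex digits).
Answer: 0xD6

Derivation:
After byte 1 (0x39): reg=0xAF
After byte 2 (0x85): reg=0xD6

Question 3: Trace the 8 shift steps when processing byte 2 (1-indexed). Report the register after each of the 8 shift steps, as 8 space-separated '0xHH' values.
After byte 1 (0x39): reg=0xAF
Register before byte 2: 0xAF
After XOR with byte 0x85: 0x2A

Answer: 0x54 0xA8 0x57 0xAE 0x5B 0xB6 0x6B 0xD6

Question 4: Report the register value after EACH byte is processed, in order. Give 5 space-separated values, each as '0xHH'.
0xAF 0xD6 0x95 0x17 0xD2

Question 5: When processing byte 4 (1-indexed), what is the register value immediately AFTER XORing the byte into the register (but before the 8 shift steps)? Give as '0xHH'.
Answer: 0xB2

Derivation:
Register before byte 4: 0x95
Byte 4: 0x27
0x95 XOR 0x27 = 0xB2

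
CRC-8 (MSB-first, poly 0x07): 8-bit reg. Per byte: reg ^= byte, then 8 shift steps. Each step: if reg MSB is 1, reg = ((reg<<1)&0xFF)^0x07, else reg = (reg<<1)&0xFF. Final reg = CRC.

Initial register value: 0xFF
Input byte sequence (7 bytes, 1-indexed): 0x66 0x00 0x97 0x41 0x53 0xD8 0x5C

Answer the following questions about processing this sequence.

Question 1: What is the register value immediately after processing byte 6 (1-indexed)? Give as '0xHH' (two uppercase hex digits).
Answer: 0xF8

Derivation:
After byte 1 (0x66): reg=0xC6
After byte 2 (0x00): reg=0x5C
After byte 3 (0x97): reg=0x7F
After byte 4 (0x41): reg=0xBA
After byte 5 (0x53): reg=0x91
After byte 6 (0xD8): reg=0xF8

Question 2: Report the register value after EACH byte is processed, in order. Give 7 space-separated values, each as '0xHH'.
0xC6 0x5C 0x7F 0xBA 0x91 0xF8 0x75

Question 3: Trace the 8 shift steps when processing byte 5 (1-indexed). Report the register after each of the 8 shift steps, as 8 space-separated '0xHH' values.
After byte 1 (0x66): reg=0xC6
After byte 2 (0x00): reg=0x5C
After byte 3 (0x97): reg=0x7F
After byte 4 (0x41): reg=0xBA
Register before byte 5: 0xBA
After XOR with byte 0x53: 0xE9

Answer: 0xD5 0xAD 0x5D 0xBA 0x73 0xE6 0xCB 0x91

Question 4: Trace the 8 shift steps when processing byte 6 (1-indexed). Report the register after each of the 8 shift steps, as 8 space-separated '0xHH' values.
After byte 1 (0x66): reg=0xC6
After byte 2 (0x00): reg=0x5C
After byte 3 (0x97): reg=0x7F
After byte 4 (0x41): reg=0xBA
After byte 5 (0x53): reg=0x91
Register before byte 6: 0x91
After XOR with byte 0xD8: 0x49

Answer: 0x92 0x23 0x46 0x8C 0x1F 0x3E 0x7C 0xF8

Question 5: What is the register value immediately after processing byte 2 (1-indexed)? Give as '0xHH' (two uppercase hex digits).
Answer: 0x5C

Derivation:
After byte 1 (0x66): reg=0xC6
After byte 2 (0x00): reg=0x5C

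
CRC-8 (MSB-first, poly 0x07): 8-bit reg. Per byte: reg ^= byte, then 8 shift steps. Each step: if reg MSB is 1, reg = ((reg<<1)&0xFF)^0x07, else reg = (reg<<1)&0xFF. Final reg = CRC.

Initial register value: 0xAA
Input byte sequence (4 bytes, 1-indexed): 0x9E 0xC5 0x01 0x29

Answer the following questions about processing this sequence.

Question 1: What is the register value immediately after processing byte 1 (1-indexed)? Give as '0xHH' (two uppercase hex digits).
Answer: 0x8C

Derivation:
After byte 1 (0x9E): reg=0x8C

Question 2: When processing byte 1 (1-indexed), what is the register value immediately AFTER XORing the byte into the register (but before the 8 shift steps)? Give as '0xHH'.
Register before byte 1: 0xAA
Byte 1: 0x9E
0xAA XOR 0x9E = 0x34

Answer: 0x34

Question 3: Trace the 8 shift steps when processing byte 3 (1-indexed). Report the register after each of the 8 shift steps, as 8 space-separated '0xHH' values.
Answer: 0xF5 0xED 0xDD 0xBD 0x7D 0xFA 0xF3 0xE1

Derivation:
After byte 1 (0x9E): reg=0x8C
After byte 2 (0xC5): reg=0xF8
Register before byte 3: 0xF8
After XOR with byte 0x01: 0xF9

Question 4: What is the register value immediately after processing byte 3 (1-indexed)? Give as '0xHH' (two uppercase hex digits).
Answer: 0xE1

Derivation:
After byte 1 (0x9E): reg=0x8C
After byte 2 (0xC5): reg=0xF8
After byte 3 (0x01): reg=0xE1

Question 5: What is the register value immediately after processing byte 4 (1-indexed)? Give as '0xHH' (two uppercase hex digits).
After byte 1 (0x9E): reg=0x8C
After byte 2 (0xC5): reg=0xF8
After byte 3 (0x01): reg=0xE1
After byte 4 (0x29): reg=0x76

Answer: 0x76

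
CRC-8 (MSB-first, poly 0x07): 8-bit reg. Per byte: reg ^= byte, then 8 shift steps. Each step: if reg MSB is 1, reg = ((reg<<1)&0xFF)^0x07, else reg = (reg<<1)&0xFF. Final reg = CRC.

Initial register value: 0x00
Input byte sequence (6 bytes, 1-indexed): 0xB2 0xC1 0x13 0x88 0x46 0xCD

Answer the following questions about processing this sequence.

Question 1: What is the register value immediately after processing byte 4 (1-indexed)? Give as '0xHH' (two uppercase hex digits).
After byte 1 (0xB2): reg=0x17
After byte 2 (0xC1): reg=0x2C
After byte 3 (0x13): reg=0xBD
After byte 4 (0x88): reg=0x8B

Answer: 0x8B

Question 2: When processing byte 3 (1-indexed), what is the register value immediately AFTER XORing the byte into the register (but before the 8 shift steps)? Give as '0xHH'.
Answer: 0x3F

Derivation:
Register before byte 3: 0x2C
Byte 3: 0x13
0x2C XOR 0x13 = 0x3F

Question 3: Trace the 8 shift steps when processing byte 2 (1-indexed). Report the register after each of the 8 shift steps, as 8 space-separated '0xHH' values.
After byte 1 (0xB2): reg=0x17
Register before byte 2: 0x17
After XOR with byte 0xC1: 0xD6

Answer: 0xAB 0x51 0xA2 0x43 0x86 0x0B 0x16 0x2C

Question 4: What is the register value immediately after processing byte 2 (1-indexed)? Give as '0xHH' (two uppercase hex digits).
Answer: 0x2C

Derivation:
After byte 1 (0xB2): reg=0x17
After byte 2 (0xC1): reg=0x2C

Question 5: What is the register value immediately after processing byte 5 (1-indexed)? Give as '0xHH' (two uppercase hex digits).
After byte 1 (0xB2): reg=0x17
After byte 2 (0xC1): reg=0x2C
After byte 3 (0x13): reg=0xBD
After byte 4 (0x88): reg=0x8B
After byte 5 (0x46): reg=0x6D

Answer: 0x6D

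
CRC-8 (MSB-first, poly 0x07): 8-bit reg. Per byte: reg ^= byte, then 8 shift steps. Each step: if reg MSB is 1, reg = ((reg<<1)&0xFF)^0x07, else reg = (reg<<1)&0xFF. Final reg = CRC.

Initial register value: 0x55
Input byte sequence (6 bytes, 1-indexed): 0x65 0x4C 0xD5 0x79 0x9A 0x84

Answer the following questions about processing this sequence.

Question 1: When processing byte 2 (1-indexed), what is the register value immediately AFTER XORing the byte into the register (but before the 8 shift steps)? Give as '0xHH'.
Register before byte 2: 0x90
Byte 2: 0x4C
0x90 XOR 0x4C = 0xDC

Answer: 0xDC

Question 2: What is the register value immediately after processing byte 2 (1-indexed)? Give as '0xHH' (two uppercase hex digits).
Answer: 0x1A

Derivation:
After byte 1 (0x65): reg=0x90
After byte 2 (0x4C): reg=0x1A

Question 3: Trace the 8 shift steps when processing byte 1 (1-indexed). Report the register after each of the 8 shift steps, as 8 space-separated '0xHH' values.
Answer: 0x60 0xC0 0x87 0x09 0x12 0x24 0x48 0x90

Derivation:
Register before byte 1: 0x55
After XOR with byte 0x65: 0x30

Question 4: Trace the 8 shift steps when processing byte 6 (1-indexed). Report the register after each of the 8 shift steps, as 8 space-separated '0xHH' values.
Answer: 0x3B 0x76 0xEC 0xDF 0xB9 0x75 0xEA 0xD3

Derivation:
After byte 1 (0x65): reg=0x90
After byte 2 (0x4C): reg=0x1A
After byte 3 (0xD5): reg=0x63
After byte 4 (0x79): reg=0x46
After byte 5 (0x9A): reg=0x1A
Register before byte 6: 0x1A
After XOR with byte 0x84: 0x9E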